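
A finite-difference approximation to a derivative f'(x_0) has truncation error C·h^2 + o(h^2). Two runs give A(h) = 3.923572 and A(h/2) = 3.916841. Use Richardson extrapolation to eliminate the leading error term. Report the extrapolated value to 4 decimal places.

The leading error scales as h^2; refining by a factor of 2 reduces it by 2^2 = 4.
Extrapolated value = (4·A(h/2) − A(h)) / (4 − 1)
= (4·3.916841 − 3.923572) / 3
= 11.743792 / 3 = 3.914597

3.9146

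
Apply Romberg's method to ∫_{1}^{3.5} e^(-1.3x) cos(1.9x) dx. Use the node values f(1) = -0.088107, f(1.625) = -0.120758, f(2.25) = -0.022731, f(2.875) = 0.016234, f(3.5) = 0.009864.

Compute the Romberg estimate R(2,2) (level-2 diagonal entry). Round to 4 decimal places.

-0.1157

R(0,0) (trapezoid, 1 panel, h=2.5000): -0.097804
R(1,0) (trapezoid, 2 panels, h=1.2500): -0.077316
R(2,0) (trapezoid, 4 panels, h=0.6250): -0.103985
R(1,1) = -0.077316 + (-0.077316 − (-0.097804))/3 = -0.070487
R(2,1) = -0.103985 + (-0.103985 − (-0.077316))/3 = -0.112875
R(2,2) = -0.112875 + (-0.112875 − (-0.070487))/15 = -0.115701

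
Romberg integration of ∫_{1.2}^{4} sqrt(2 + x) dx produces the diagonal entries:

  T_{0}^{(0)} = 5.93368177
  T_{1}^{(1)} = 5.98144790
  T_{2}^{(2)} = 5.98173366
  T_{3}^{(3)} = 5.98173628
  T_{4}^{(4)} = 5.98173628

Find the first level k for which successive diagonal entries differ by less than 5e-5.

|T_{1}^{(1)} − T_{0}^{(0)}| = 0.04776613 ≥ 5e-5
|T_{2}^{(2)} − T_{1}^{(1)}| = 0.00028576 ≥ 5e-5
|T_{3}^{(3)} − T_{2}^{(2)}| = 0.00000262 < 5e-5

k = 3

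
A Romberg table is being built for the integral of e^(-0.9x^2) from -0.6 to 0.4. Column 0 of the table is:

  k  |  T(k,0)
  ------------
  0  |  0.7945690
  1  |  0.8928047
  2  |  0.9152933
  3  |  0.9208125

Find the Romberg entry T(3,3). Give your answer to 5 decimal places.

T(1,1) = 0.8928047 + (0.8928047 − 0.7945690)/3 = 0.9255499
T(2,1) = (4·0.9152933 − 0.8928047) / 3 = 0.9227895
T(3,1) = (4·0.9208125 − 0.9152933) / 3 = 0.9226522
T(2,2) = (16·0.9227895 − 0.9255499) / 15 = 0.9226055
T(3,2) = 0.9226522 + (0.9226522 − 0.9227895)/15 = 0.9226430
T(3,3) = (64·0.9226430 − 0.9226055) / 63 = 0.9226436

0.92264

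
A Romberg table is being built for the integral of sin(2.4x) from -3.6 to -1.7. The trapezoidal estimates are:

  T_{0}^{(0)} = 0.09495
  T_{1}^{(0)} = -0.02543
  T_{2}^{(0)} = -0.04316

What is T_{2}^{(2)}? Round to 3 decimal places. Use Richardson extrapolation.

T_{1}^{(1)} = -0.02543 + (-0.02543 − 0.09495)/3 = -0.06556
T_{2}^{(1)} = (4·(-0.04316) − (-0.02543)) / 3 = -0.04907
T_{2}^{(2)} = (16·(-0.04907) − (-0.06556)) / 15 = -0.04797

-0.048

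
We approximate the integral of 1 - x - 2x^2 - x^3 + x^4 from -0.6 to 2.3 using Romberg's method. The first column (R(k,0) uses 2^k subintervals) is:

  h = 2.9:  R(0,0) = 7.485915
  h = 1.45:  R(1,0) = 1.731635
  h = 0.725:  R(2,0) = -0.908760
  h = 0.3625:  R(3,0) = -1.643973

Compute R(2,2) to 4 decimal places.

-1.8957

R(1,1) = (4·1.731635 − 7.485915) / 3 = -0.186458
R(2,1) = (4·(-0.908760) − 1.731635) / 3 = -1.788892
R(2,2) = -1.788892 + (-1.788892 − (-0.186458))/15 = -1.895721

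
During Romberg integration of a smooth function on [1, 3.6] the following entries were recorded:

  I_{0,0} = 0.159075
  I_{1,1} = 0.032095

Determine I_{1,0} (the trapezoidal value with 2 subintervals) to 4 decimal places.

0.0638

From I_{1,1} = (4·I_{1,0} − I_{0,0})/3, solve for I_{1,0}:
4·I_{1,0} = 3·0.032095 + 0.159075 = 0.255360
I_{1,0} = 0.063840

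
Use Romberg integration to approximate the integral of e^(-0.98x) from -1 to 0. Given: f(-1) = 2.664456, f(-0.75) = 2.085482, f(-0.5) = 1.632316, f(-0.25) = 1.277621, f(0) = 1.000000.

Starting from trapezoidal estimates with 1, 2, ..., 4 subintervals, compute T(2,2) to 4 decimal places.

T(0,0) (trapezoid, 1 panel, h=1.0000): 1.832228
T(1,0) (trapezoid, 2 panels, h=0.5000): 1.732272
T(2,0) (trapezoid, 4 panels, h=0.2500): 1.706912
T(1,1) = 1.732272 + (1.732272 − 1.832228)/3 = 1.698953
T(2,1) = 1.706912 + (1.706912 − 1.732272)/3 = 1.698459
T(2,2) = 1.698459 + (1.698459 − 1.698953)/15 = 1.698426

1.6984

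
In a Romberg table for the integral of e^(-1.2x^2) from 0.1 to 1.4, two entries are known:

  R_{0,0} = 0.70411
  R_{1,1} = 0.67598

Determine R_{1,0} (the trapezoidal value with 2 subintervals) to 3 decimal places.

0.683

From R_{1,1} = (4·R_{1,0} − R_{0,0})/3, solve for R_{1,0}:
4·R_{1,0} = 3·0.67598 + 0.70411 = 2.73205
R_{1,0} = 0.68301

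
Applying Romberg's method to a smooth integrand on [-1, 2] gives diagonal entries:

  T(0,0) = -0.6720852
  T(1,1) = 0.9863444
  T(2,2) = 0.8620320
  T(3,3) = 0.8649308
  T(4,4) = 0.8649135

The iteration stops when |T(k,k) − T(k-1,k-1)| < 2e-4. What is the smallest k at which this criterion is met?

|T(1,1) − T(0,0)| = 1.6584296 ≥ 2e-4
|T(2,2) − T(1,1)| = 0.1243124 ≥ 2e-4
|T(3,3) − T(2,2)| = 0.0028988 ≥ 2e-4
|T(4,4) − T(3,3)| = 0.0000173 < 2e-4

k = 4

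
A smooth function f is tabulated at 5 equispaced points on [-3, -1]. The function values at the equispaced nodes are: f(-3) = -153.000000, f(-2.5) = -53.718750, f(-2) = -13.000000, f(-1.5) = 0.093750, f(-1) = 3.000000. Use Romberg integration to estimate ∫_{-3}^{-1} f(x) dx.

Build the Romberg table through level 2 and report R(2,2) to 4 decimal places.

R(0,0) (trapezoid, 1 panel, h=2.0000): -150.000000
R(1,0) (trapezoid, 2 panels, h=1.0000): -88.000000
R(2,0) (trapezoid, 4 panels, h=0.5000): -70.812500
R(1,1) = -88.000000 + (-88.000000 − (-150.000000))/3 = -67.333333
R(2,1) = -70.812500 + (-70.812500 − (-88.000000))/3 = -65.083333
R(2,2) = -65.083333 + (-65.083333 − (-67.333333))/15 = -64.933333

-64.9333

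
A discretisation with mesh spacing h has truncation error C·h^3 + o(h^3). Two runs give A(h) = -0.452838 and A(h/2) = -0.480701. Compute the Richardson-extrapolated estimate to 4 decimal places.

-0.4847

The leading error scales as h^3; refining by a factor of 2 reduces it by 2^3 = 8.
Extrapolated value = (8·A(h/2) − A(h)) / (8 − 1)
= (8·(-0.480701) − (-0.452838)) / 7
= -3.392770 / 7 = -0.484681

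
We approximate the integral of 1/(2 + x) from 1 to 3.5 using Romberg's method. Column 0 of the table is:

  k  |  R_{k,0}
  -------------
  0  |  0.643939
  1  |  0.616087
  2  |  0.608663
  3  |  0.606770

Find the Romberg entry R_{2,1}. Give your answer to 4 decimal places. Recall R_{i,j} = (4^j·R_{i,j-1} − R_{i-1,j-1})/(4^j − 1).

R_{2,1} = (4·0.608663 − 0.616087) / 3 = 0.606188
(Column j=1 coincides with Simpson's rule on the same nodes.)

0.6062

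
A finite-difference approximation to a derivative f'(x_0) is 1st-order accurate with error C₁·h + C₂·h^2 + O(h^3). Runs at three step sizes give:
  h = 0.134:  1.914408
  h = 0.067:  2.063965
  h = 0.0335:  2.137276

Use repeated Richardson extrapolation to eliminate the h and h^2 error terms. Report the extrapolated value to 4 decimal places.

2.2096

First eliminate the h term (factor 2^1 = 2):
  B₁ = (2·2.063965 − 1.914408)/1 = 2.213522
  B₂ = (2·2.137276 − 2.063965)/1 = 2.210587
Then eliminate the h^2 term (factor 2^2 = 4):
  (4·2.210587 − 2.213522)/3 = 2.209609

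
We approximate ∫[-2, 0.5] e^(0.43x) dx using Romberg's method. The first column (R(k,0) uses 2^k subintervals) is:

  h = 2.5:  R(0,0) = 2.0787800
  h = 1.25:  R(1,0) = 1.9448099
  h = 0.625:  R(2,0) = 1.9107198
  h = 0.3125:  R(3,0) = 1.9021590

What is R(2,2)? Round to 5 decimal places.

1.89930

R(1,1) = (4·1.9448099 − 2.0787800) / 3 = 1.9001532
R(2,1) = 1.9107198 + (1.9107198 − 1.9448099)/3 = 1.8993564
R(2,2) = 1.8993564 + (1.8993564 − 1.9001532)/15 = 1.8993033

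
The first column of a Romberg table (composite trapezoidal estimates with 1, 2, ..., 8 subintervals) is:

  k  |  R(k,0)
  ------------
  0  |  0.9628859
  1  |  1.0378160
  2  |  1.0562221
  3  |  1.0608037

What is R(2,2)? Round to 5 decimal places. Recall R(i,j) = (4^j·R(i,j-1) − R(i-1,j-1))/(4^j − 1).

1.06233

R(1,1) = 1.0378160 + (1.0378160 − 0.9628859)/3 = 1.0627927
R(2,1) = 1.0562221 + (1.0562221 − 1.0378160)/3 = 1.0623575
R(2,2) = 1.0623575 + (1.0623575 − 1.0627927)/15 = 1.0623285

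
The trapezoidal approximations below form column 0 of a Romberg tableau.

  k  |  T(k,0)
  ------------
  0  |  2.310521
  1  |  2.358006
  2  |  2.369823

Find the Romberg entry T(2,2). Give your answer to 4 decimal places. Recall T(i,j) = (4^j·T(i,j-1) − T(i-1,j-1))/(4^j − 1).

T(1,1) = (4·2.358006 − 2.310521) / 3 = 2.373834
T(2,1) = (4·2.369823 − 2.358006) / 3 = 2.373762
T(2,2) = (16·2.373762 − 2.373834) / 15 = 2.373757

2.3738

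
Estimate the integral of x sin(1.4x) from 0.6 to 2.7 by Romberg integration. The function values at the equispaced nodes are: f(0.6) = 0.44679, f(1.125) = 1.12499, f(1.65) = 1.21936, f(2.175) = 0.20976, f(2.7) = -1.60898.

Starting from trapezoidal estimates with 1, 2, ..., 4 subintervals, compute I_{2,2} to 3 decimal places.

I_{0,0} (trapezoid, 1 panel, h=2.1000): -1.22030
I_{1,0} (trapezoid, 2 panels, h=1.0500): 0.67018
I_{2,0} (trapezoid, 4 panels, h=0.5250): 1.03583
I_{1,1} = 0.67018 + (0.67018 − (-1.22030))/3 = 1.30034
I_{2,1} = 1.03583 + (1.03583 − 0.67018)/3 = 1.15771
I_{2,2} = 1.15771 + (1.15771 − 1.30034)/15 = 1.14820

1.148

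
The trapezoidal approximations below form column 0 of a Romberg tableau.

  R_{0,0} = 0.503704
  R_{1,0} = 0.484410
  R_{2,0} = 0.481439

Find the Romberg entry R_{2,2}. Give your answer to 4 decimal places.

0.4806

R_{1,1} = (4·0.484410 − 0.503704) / 3 = 0.477979
R_{2,1} = (4·0.481439 − 0.484410) / 3 = 0.480449
R_{2,2} = (16·0.480449 − 0.477979) / 15 = 0.480614
(Column j=1 coincides with Simpson's rule on the same nodes.)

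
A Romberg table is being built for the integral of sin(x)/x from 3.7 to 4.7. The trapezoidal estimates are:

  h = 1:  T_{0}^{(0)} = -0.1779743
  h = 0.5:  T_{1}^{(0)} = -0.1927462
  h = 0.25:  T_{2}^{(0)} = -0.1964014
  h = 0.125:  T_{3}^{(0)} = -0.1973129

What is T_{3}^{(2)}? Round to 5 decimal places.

-0.19762

Richardson extrapolation on the trapezoidal column (denominator 4−1=3):
T_{2}^{(1)} = -0.1964014 + (-0.1964014 − (-0.1927462))/3 = -0.1976198
T_{3}^{(1)} = (4·(-0.1973129) − (-0.1964014)) / 3 = -0.1976167
T_{3}^{(2)} = (16·(-0.1976167) − (-0.1976198)) / 15 = -0.1976165
(Column j=1 coincides with Simpson's rule on the same nodes.)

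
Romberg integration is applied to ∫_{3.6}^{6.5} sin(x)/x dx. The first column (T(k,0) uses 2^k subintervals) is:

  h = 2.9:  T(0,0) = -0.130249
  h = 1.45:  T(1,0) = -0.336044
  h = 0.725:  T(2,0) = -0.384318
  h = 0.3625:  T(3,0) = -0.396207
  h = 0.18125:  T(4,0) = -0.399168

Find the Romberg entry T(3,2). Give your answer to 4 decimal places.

-0.4002

T(2,1) = (4·(-0.384318) − (-0.336044)) / 3 = -0.400409
T(3,1) = (4·(-0.396207) − (-0.384318)) / 3 = -0.400170
T(3,2) = -0.400170 + (-0.400170 − (-0.400409))/15 = -0.400154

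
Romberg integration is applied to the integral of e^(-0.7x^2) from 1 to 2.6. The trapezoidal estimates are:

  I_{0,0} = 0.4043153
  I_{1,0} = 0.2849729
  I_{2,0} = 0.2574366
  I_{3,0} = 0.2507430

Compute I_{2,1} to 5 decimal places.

Richardson extrapolation on the trapezoidal column (denominator 4−1=3):
I_{2,1} = 0.2574366 + (0.2574366 − 0.2849729)/3 = 0.2482578

0.24826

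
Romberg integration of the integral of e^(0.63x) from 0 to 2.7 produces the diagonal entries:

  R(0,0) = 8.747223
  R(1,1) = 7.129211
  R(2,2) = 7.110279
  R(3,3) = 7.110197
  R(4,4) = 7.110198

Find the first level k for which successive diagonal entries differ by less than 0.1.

|R(1,1) − R(0,0)| = 1.618012 ≥ 0.1
|R(2,2) − R(1,1)| = 0.018932 < 0.1

k = 2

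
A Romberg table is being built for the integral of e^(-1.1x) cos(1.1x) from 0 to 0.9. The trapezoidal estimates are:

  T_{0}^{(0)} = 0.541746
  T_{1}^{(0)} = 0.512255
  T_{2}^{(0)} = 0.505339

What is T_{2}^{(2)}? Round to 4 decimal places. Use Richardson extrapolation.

Richardson extrapolation on the trapezoidal column (denominator 4−1=3):
T_{1}^{(1)} = (4·0.512255 − 0.541746) / 3 = 0.502425
T_{2}^{(1)} = 0.505339 + (0.505339 − 0.512255)/3 = 0.503034
T_{2}^{(2)} = 0.503034 + (0.503034 − 0.502425)/15 = 0.503075
(Column j=1 coincides with Simpson's rule on the same nodes.)

0.5031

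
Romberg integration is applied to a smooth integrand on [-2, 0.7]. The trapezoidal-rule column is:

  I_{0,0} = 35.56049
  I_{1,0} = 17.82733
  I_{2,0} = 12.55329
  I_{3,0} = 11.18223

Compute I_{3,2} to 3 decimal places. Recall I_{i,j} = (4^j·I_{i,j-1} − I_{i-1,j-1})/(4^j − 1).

10.721

Richardson extrapolation on the trapezoidal column (denominator 4−1=3):
I_{2,1} = (4·12.55329 − 17.82733) / 3 = 10.79528
I_{3,1} = (4·11.18223 − 12.55329) / 3 = 10.72521
I_{3,2} = 10.72521 + (10.72521 − 10.79528)/15 = 10.72054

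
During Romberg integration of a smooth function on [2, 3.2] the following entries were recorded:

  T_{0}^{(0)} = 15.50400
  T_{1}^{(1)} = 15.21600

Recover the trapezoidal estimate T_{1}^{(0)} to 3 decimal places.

From T_{1}^{(1)} = (4·T_{1}^{(0)} − T_{0}^{(0)})/3, solve for T_{1}^{(0)}:
4·T_{1}^{(0)} = 3·15.21600 + 15.50400 = 61.15200
T_{1}^{(0)} = 15.28800

15.288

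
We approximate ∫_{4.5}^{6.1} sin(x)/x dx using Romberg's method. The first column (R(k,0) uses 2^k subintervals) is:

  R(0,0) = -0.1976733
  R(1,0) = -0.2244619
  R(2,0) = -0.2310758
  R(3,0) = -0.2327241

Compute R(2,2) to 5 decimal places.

Richardson extrapolation on the trapezoidal column (denominator 4−1=3):
R(1,1) = -0.2244619 + (-0.2244619 − (-0.1976733))/3 = -0.2333914
R(2,1) = (4·(-0.2310758) − (-0.2244619)) / 3 = -0.2332804
R(2,2) = -0.2332804 + (-0.2332804 − (-0.2333914))/15 = -0.2332730

-0.23327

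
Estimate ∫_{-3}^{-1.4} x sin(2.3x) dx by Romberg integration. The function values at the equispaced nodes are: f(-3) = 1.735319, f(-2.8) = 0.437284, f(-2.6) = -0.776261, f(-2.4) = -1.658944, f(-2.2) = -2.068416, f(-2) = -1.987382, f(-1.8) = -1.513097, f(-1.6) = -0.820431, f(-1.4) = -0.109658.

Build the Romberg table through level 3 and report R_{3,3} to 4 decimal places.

R_{0,0} (trapezoid, 1 panel, h=1.6000): 1.300529
R_{1,0} (trapezoid, 2 panels, h=0.8000): -1.004468
R_{2,0} (trapezoid, 4 panels, h=0.4000): -1.417977
R_{3,0} (trapezoid, 8 panels, h=0.2000): -1.514883
R_{1,1} = -1.004468 + (-1.004468 − 1.300529)/3 = -1.772800
R_{2,1} = -1.417977 + (-1.417977 − (-1.004468))/3 = -1.555813
R_{3,1} = -1.514883 + (-1.514883 − (-1.417977))/3 = -1.547185
R_{2,2} = -1.555813 + (-1.555813 − (-1.772800))/15 = -1.541347
R_{3,2} = -1.547185 + (-1.547185 − (-1.555813))/15 = -1.546610
R_{3,3} = -1.546610 + (-1.546610 − (-1.541347))/63 = -1.546694

-1.5467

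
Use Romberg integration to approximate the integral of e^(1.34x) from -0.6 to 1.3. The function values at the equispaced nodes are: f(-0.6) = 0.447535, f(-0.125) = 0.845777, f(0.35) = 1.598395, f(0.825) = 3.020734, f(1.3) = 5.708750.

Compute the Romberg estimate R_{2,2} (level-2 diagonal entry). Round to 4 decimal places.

3.9267

R_{0,0} (trapezoid, 1 panel, h=1.9000): 5.848471
R_{1,0} (trapezoid, 2 panels, h=0.9500): 4.442711
R_{2,0} (trapezoid, 4 panels, h=0.4750): 4.057948
R_{1,1} = 4.442711 + (4.442711 − 5.848471)/3 = 3.974124
R_{2,1} = 4.057948 + (4.057948 − 4.442711)/3 = 3.929694
R_{2,2} = 3.929694 + (3.929694 − 3.974124)/15 = 3.926732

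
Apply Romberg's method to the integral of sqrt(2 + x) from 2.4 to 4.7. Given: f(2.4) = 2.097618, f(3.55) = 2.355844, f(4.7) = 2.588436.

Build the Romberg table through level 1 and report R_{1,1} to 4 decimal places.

5.4086

R_{0,0} (trapezoid, 1 panel, h=2.3000): 5.388962
R_{1,0} (trapezoid, 2 panels, h=1.1500): 5.403702
R_{1,1} = 5.403702 + (5.403702 − 5.388962)/3 = 5.408615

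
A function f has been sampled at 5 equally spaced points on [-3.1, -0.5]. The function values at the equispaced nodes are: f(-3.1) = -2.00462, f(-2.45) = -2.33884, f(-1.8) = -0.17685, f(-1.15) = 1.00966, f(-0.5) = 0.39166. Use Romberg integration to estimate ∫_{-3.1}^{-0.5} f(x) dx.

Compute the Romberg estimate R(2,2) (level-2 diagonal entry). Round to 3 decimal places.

-1.616

R(0,0) (trapezoid, 1 panel, h=2.6000): -2.09685
R(1,0) (trapezoid, 2 panels, h=1.3000): -1.27833
R(2,0) (trapezoid, 4 panels, h=0.6500): -1.50313
R(1,1) = -1.27833 + (-1.27833 − (-2.09685))/3 = -1.00549
R(2,1) = -1.50313 + (-1.50313 − (-1.27833))/3 = -1.57806
R(2,2) = -1.57806 + (-1.57806 − (-1.00549))/15 = -1.61623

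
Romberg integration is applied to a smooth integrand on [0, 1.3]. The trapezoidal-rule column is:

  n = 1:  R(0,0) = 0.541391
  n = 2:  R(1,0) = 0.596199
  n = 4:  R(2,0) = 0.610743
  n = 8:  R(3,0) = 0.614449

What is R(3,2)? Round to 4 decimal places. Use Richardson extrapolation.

0.6157

Richardson extrapolation on the trapezoidal column (denominator 4−1=3):
R(2,1) = 0.610743 + (0.610743 − 0.596199)/3 = 0.615591
R(3,1) = (4·0.614449 − 0.610743) / 3 = 0.615684
R(3,2) = 0.615684 + (0.615684 − 0.615591)/15 = 0.615690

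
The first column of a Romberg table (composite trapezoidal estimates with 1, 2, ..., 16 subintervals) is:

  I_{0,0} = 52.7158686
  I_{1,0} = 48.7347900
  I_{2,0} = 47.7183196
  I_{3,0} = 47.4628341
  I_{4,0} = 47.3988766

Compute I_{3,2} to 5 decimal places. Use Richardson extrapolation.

47.37755

Richardson extrapolation on the trapezoidal column (denominator 4−1=3):
I_{2,1} = 47.7183196 + (47.7183196 − 48.7347900)/3 = 47.3794961
I_{3,1} = 47.4628341 + (47.4628341 − 47.7183196)/3 = 47.3776723
I_{3,2} = 47.3776723 + (47.3776723 − 47.3794961)/15 = 47.3775507
(Column j=1 coincides with Simpson's rule on the same nodes.)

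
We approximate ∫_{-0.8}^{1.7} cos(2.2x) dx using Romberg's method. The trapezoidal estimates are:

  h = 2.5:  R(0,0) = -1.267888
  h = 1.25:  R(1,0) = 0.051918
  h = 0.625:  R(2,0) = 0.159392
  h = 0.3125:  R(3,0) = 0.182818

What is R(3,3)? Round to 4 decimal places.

R(1,1) = 0.051918 + (0.051918 − (-1.267888))/3 = 0.491853
R(2,1) = (4·0.159392 − 0.051918) / 3 = 0.195217
R(3,1) = (4·0.182818 − 0.159392) / 3 = 0.190627
R(2,2) = (16·0.195217 − 0.491853) / 15 = 0.175441
R(3,2) = 0.190627 + (0.190627 − 0.195217)/15 = 0.190321
R(3,3) = (64·0.190321 − 0.175441) / 63 = 0.190557

0.1906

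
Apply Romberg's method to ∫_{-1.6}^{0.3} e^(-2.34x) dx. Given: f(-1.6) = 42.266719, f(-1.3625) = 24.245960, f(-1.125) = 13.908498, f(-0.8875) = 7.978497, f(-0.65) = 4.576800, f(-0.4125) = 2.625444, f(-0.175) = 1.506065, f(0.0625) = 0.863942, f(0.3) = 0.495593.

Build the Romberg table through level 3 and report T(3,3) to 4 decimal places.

17.8512

T(0,0) (trapezoid, 1 panel, h=1.9000): 40.624196
T(1,0) (trapezoid, 2 panels, h=0.9500): 24.660058
T(2,0) (trapezoid, 4 panels, h=0.4750): 19.651947
T(3,0) (trapezoid, 8 panels, h=0.2375): 18.308011
T(1,1) = 24.660058 + (24.660058 − 40.624196)/3 = 19.338679
T(2,1) = 19.651947 + (19.651947 − 24.660058)/3 = 17.982577
T(3,1) = 18.308011 + (18.308011 − 19.651947)/3 = 17.860032
T(2,2) = 17.982577 + (17.982577 − 19.338679)/15 = 17.892170
T(3,2) = 17.860032 + (17.860032 − 17.982577)/15 = 17.851862
T(3,3) = 17.851862 + (17.851862 − 17.892170)/63 = 17.851222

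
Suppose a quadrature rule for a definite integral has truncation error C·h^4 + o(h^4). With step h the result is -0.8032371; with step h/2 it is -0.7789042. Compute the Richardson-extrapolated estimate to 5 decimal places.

The leading error scales as h^4; refining by a factor of 2 reduces it by 2^4 = 16.
Extrapolated value = (16·A(h/2) − A(h)) / (16 − 1)
= (16·(-0.7789042) − (-0.8032371)) / 15
= -11.6592301 / 15 = -0.7772820

-0.77728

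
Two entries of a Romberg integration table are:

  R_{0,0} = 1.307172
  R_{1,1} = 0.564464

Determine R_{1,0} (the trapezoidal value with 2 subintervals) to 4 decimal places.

From R_{1,1} = (4·R_{1,0} − R_{0,0})/3, solve for R_{1,0}:
4·R_{1,0} = 3·0.564464 + 1.307172 = 3.000564
R_{1,0} = 0.750141

0.7501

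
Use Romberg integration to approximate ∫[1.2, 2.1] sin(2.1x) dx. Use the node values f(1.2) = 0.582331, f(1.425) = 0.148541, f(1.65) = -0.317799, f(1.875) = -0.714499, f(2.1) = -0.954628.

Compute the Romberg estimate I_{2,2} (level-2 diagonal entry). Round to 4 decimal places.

-0.2453

I_{0,0} (trapezoid, 1 panel, h=0.9000): -0.167534
I_{1,0} (trapezoid, 2 panels, h=0.4500): -0.226776
I_{2,0} (trapezoid, 4 panels, h=0.2250): -0.240729
I_{1,1} = -0.226776 + (-0.226776 − (-0.167534))/3 = -0.246523
I_{2,1} = -0.240729 + (-0.240729 − (-0.226776))/3 = -0.245380
I_{2,2} = -0.245380 + (-0.245380 − (-0.246523))/15 = -0.245304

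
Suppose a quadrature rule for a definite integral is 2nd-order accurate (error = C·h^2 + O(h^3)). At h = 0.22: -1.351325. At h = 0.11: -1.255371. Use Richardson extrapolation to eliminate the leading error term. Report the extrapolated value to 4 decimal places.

-1.2234

Extrapolated value = (4·A(h/2) − A(h)) / (4 − 1)
= (4·(-1.255371) − (-1.351325)) / 3
= -3.670159 / 3 = -1.223386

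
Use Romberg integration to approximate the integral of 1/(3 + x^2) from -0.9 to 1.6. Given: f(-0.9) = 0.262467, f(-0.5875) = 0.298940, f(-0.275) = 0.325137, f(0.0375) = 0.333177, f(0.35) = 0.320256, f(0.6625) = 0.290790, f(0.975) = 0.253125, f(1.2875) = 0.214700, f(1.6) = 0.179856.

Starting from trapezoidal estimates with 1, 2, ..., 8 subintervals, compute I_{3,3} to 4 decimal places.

I_{0,0} (trapezoid, 1 panel, h=2.5000): 0.552904
I_{1,0} (trapezoid, 2 panels, h=1.2500): 0.676772
I_{2,0} (trapezoid, 4 panels, h=0.6250): 0.699800
I_{3,0} (trapezoid, 8 panels, h=0.3125): 0.705402
I_{1,1} = 0.676772 + (0.676772 − 0.552904)/3 = 0.718061
I_{2,1} = 0.699800 + (0.699800 − 0.676772)/3 = 0.707476
I_{3,1} = 0.705402 + (0.705402 − 0.699800)/3 = 0.707269
I_{2,2} = 0.707476 + (0.707476 − 0.718061)/15 = 0.706770
I_{3,2} = 0.707269 + (0.707269 − 0.707476)/15 = 0.707255
I_{3,3} = 0.707255 + (0.707255 − 0.706770)/63 = 0.707263

0.7073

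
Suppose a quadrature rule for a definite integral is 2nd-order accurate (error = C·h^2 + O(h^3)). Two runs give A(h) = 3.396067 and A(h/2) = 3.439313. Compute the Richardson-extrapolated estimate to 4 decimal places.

3.4537

The leading error scales as h^2; refining by a factor of 2 reduces it by 2^2 = 4.
Extrapolated value = (4·A(h/2) − A(h)) / (4 − 1)
= (4·3.439313 − 3.396067) / 3
= 10.361185 / 3 = 3.453728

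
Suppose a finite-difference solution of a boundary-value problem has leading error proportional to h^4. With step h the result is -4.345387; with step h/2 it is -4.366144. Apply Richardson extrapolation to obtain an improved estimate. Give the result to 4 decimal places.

-4.3675

Extrapolated value = (16·A(h/2) − A(h)) / (16 − 1)
= (16·(-4.366144) − (-4.345387)) / 15
= -65.512917 / 15 = -4.367528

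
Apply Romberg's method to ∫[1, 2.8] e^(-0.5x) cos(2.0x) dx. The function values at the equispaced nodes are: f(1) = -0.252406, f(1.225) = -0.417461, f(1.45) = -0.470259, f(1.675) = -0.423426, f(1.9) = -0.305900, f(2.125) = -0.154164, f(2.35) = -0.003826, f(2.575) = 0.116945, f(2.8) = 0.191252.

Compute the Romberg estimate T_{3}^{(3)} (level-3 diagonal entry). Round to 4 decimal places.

-0.3850

T_{0}^{(0)} (trapezoid, 1 panel, h=1.8000): -0.055039
T_{1}^{(0)} (trapezoid, 2 panels, h=0.9000): -0.302829
T_{2}^{(0)} (trapezoid, 4 panels, h=0.4500): -0.364753
T_{3}^{(0)} (trapezoid, 8 panels, h=0.2250): -0.379950
T_{1}^{(1)} = -0.302829 + (-0.302829 − (-0.055039))/3 = -0.385426
T_{2}^{(1)} = -0.364753 + (-0.364753 − (-0.302829))/3 = -0.385394
T_{3}^{(1)} = -0.379950 + (-0.379950 − (-0.364753))/3 = -0.385016
T_{2}^{(2)} = -0.385394 + (-0.385394 − (-0.385426))/15 = -0.385392
T_{3}^{(2)} = -0.385016 + (-0.385016 − (-0.385394))/15 = -0.384991
T_{3}^{(3)} = -0.384991 + (-0.384991 − (-0.385392))/63 = -0.384985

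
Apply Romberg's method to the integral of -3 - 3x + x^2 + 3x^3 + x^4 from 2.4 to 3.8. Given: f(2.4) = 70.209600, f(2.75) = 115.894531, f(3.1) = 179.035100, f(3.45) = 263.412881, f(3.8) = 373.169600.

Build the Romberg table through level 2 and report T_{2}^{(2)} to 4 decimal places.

T_{0}^{(0)} (trapezoid, 1 panel, h=1.4000): 310.365440
T_{1}^{(0)} (trapezoid, 2 panels, h=0.7000): 280.507290
T_{2}^{(0)} (trapezoid, 4 panels, h=0.3500): 273.011239
T_{1}^{(1)} = 280.507290 + (280.507290 − 310.365440)/3 = 270.554573
T_{2}^{(1)} = 273.011239 + (273.011239 − 280.507290)/3 = 270.512555
T_{2}^{(2)} = 270.512555 + (270.512555 − 270.554573)/15 = 270.509754

270.5098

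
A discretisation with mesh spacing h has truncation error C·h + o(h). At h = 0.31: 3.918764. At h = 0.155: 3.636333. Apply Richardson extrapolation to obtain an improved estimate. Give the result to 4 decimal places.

3.3539

The leading error scales as h; refining by a factor of 2 reduces it by 2^1 = 2.
Extrapolated value = (2·A(h/2) − A(h)) / (2 − 1)
= (2·3.636333 − 3.918764) / 1
= 3.353902 / 1 = 3.353902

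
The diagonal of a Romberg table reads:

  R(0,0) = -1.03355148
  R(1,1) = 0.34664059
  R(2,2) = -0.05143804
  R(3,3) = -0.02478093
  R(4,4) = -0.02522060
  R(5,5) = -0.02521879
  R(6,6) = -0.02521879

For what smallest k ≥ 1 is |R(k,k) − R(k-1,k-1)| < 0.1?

k = 3

|R(1,1) − R(0,0)| = 1.38019207 ≥ 0.1
|R(2,2) − R(1,1)| = 0.39807863 ≥ 0.1
|R(3,3) − R(2,2)| = 0.02665711 < 0.1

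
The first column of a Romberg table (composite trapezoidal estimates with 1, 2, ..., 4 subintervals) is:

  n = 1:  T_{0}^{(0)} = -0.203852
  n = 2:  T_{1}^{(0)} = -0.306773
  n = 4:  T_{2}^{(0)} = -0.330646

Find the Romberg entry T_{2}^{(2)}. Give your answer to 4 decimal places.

Richardson extrapolation on the trapezoidal column (denominator 4−1=3):
T_{1}^{(1)} = (4·(-0.306773) − (-0.203852)) / 3 = -0.341080
T_{2}^{(1)} = (4·(-0.330646) − (-0.306773)) / 3 = -0.338604
T_{2}^{(2)} = -0.338604 + (-0.338604 − (-0.341080))/15 = -0.338439

-0.3384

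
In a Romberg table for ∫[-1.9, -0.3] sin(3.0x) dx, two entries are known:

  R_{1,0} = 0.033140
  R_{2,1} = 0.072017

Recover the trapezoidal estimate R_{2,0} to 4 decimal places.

From R_{2,1} = (4·R_{2,0} − R_{1,0})/3, solve for R_{2,0}:
4·R_{2,0} = 3·0.072017 + 0.033140 = 0.249191
R_{2,0} = 0.062298

0.0623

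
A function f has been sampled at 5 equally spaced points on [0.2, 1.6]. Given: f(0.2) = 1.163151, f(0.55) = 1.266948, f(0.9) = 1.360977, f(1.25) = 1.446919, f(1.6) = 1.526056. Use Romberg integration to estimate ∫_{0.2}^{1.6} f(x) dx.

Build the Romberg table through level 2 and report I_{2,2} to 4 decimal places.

1.8978

I_{0,0} (trapezoid, 1 panel, h=1.4000): 1.882445
I_{1,0} (trapezoid, 2 panels, h=0.7000): 1.893906
I_{2,0} (trapezoid, 4 panels, h=0.3500): 1.896807
I_{1,1} = 1.893906 + (1.893906 − 1.882445)/3 = 1.897726
I_{2,1} = 1.896807 + (1.896807 − 1.893906)/3 = 1.897774
I_{2,2} = 1.897774 + (1.897774 − 1.897726)/15 = 1.897777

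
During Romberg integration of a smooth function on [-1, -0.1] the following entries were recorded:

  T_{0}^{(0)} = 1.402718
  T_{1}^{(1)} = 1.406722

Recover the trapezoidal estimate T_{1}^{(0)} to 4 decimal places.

1.4057

From T_{1}^{(1)} = (4·T_{1}^{(0)} − T_{0}^{(0)})/3, solve for T_{1}^{(0)}:
4·T_{1}^{(0)} = 3·1.406722 + 1.402718 = 5.622884
T_{1}^{(0)} = 1.405721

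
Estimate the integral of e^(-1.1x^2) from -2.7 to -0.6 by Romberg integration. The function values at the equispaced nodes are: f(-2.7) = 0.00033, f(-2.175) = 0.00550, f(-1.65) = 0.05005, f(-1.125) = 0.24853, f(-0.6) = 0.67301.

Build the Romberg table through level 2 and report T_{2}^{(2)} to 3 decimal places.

0.314

T_{0}^{(0)} (trapezoid, 1 panel, h=2.1000): 0.70701
T_{1}^{(0)} (trapezoid, 2 panels, h=1.0500): 0.40606
T_{2}^{(0)} (trapezoid, 4 panels, h=0.5250): 0.33639
T_{1}^{(1)} = 0.40606 + (0.40606 − 0.70701)/3 = 0.30574
T_{2}^{(1)} = 0.33639 + (0.33639 − 0.40606)/3 = 0.31317
T_{2}^{(2)} = 0.31317 + (0.31317 − 0.30574)/15 = 0.31367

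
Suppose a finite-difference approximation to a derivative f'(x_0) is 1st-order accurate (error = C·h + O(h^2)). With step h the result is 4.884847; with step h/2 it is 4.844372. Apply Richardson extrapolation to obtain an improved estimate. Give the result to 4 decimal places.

Extrapolated value = (2·A(h/2) − A(h)) / (2 − 1)
= (2·4.844372 − 4.884847) / 1
= 4.803897 / 1 = 4.803897

4.8039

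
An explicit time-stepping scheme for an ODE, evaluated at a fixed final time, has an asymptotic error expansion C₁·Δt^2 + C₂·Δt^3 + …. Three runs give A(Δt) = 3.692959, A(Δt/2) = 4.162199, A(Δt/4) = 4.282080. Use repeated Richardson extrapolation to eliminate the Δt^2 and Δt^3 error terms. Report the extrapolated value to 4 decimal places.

4.3225

First eliminate the Δt^2 term (factor 2^2 = 4):
  B₁ = (4·4.162199 − 3.692959)/3 = 4.318612
  B₂ = (4·4.282080 − 4.162199)/3 = 4.322040
Then eliminate the Δt^3 term (factor 2^3 = 8):
  (8·4.322040 − 4.318612)/7 = 4.322530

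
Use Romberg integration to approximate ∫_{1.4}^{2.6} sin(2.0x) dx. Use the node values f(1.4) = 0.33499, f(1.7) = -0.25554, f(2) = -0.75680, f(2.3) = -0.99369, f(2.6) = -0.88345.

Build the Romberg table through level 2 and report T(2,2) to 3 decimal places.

-0.705

T(0,0) (trapezoid, 1 panel, h=1.2000): -0.32908
T(1,0) (trapezoid, 2 panels, h=0.6000): -0.61862
T(2,0) (trapezoid, 4 panels, h=0.3000): -0.68408
T(1,1) = -0.61862 + (-0.61862 − (-0.32908))/3 = -0.71513
T(2,1) = -0.68408 + (-0.68408 − (-0.61862))/3 = -0.70590
T(2,2) = -0.70590 + (-0.70590 − (-0.71513))/15 = -0.70528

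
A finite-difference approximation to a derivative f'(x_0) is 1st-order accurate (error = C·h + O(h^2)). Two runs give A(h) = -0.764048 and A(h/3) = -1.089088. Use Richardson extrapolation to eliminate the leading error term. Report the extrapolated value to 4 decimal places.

Extrapolated value = (3·A(h/3) − A(h)) / (3 − 1)
= (3·(-1.089088) − (-0.764048)) / 2
= -2.503216 / 2 = -1.251608

-1.2516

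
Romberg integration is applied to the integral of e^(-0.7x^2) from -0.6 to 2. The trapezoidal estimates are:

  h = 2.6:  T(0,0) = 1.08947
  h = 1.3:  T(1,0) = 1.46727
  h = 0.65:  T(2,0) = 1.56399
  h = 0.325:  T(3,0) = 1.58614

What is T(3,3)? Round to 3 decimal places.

1.593

T(1,1) = (4·1.46727 − 1.08947) / 3 = 1.59320
T(2,1) = (4·1.56399 − 1.46727) / 3 = 1.59623
T(3,1) = 1.58614 + (1.58614 − 1.56399)/3 = 1.59352
T(2,2) = 1.59623 + (1.59623 − 1.59320)/15 = 1.59643
T(3,2) = 1.59352 + (1.59352 − 1.59623)/15 = 1.59334
T(3,3) = 1.59334 + (1.59334 − 1.59643)/63 = 1.59329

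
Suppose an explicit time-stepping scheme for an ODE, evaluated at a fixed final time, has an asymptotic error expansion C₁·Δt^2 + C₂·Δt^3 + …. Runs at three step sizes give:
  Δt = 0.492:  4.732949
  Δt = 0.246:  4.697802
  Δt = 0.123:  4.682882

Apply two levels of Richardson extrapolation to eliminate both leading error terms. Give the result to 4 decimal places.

4.6767

First eliminate the Δt^2 term (factor 2^2 = 4):
  B₁ = (4·4.697802 − 4.732949)/3 = 4.686086
  B₂ = (4·4.682882 − 4.697802)/3 = 4.677909
Then eliminate the Δt^3 term (factor 2^3 = 8):
  (8·4.677909 − 4.686086)/7 = 4.676741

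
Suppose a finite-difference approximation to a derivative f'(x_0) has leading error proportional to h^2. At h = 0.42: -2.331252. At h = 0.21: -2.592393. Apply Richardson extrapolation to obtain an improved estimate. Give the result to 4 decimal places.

-2.6794

The leading error scales as h^2; refining by a factor of 2 reduces it by 2^2 = 4.
Extrapolated value = (4·A(h/2) − A(h)) / (4 − 1)
= (4·(-2.592393) − (-2.331252)) / 3
= -8.038320 / 3 = -2.679440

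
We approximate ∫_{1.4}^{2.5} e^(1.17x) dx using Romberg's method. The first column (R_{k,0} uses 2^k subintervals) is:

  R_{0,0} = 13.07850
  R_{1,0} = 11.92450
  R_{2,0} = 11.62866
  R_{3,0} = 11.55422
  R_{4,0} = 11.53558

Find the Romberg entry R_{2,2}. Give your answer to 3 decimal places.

11.529

Richardson extrapolation on the trapezoidal column (denominator 4−1=3):
R_{1,1} = (4·11.92450 − 13.07850) / 3 = 11.53983
R_{2,1} = (4·11.62866 − 11.92450) / 3 = 11.53005
R_{2,2} = (16·11.53005 − 11.53983) / 15 = 11.52940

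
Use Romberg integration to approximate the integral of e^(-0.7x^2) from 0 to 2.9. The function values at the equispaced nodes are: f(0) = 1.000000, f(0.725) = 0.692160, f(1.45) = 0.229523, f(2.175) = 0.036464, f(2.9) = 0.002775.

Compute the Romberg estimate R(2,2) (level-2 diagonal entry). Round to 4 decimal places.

1.0662

R(0,0) (trapezoid, 1 panel, h=2.9000): 1.454024
R(1,0) (trapezoid, 2 panels, h=1.4500): 1.059820
R(2,0) (trapezoid, 4 panels, h=0.7250): 1.058163
R(1,1) = 1.059820 + (1.059820 − 1.454024)/3 = 0.928419
R(2,1) = 1.058163 + (1.058163 − 1.059820)/3 = 1.057611
R(2,2) = 1.057611 + (1.057611 − 0.928419)/15 = 1.066224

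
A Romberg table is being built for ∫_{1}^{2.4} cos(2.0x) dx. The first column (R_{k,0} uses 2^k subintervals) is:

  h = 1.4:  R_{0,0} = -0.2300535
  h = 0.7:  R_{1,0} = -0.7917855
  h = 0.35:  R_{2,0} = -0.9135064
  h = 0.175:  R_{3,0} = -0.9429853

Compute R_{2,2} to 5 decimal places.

-0.95242

Richardson extrapolation on the trapezoidal column (denominator 4−1=3):
R_{1,1} = -0.7917855 + (-0.7917855 − (-0.2300535))/3 = -0.9790295
R_{2,1} = -0.9135064 + (-0.9135064 − (-0.7917855))/3 = -0.9540800
R_{2,2} = (16·(-0.9540800) − (-0.9790295)) / 15 = -0.9524167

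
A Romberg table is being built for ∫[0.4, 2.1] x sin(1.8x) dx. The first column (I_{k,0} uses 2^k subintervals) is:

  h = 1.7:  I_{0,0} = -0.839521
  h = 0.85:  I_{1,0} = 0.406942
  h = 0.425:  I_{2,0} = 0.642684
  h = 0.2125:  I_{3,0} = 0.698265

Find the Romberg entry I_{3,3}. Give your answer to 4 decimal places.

I_{1,1} = (4·0.406942 − (-0.839521)) / 3 = 0.822430
I_{2,1} = (4·0.642684 − 0.406942) / 3 = 0.721265
I_{3,1} = (4·0.698265 − 0.642684) / 3 = 0.716792
I_{2,2} = 0.721265 + (0.721265 − 0.822430)/15 = 0.714521
I_{3,2} = 0.716792 + (0.716792 − 0.721265)/15 = 0.716494
I_{3,3} = (64·0.716494 − 0.714521) / 63 = 0.716525
(Column j=1 coincides with Simpson's rule on the same nodes.)

0.7165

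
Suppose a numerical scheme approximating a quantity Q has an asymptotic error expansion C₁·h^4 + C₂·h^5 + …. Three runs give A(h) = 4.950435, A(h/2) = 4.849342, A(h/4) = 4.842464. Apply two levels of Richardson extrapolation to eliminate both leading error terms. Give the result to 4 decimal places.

4.8420

First eliminate the h^4 term (factor 2^4 = 16):
  B₁ = (16·4.849342 − 4.950435)/15 = 4.842602
  B₂ = (16·4.842464 − 4.849342)/15 = 4.842005
Then eliminate the h^5 term (factor 2^5 = 32):
  (32·4.842005 − 4.842602)/31 = 4.841986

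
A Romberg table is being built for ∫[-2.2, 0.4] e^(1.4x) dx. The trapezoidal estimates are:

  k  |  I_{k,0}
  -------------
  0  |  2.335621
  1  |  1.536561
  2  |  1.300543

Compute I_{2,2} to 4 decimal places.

1.2186

I_{1,1} = (4·1.536561 − 2.335621) / 3 = 1.270208
I_{2,1} = 1.300543 + (1.300543 − 1.536561)/3 = 1.221870
I_{2,2} = (16·1.221870 − 1.270208) / 15 = 1.218647
(Column j=1 coincides with Simpson's rule on the same nodes.)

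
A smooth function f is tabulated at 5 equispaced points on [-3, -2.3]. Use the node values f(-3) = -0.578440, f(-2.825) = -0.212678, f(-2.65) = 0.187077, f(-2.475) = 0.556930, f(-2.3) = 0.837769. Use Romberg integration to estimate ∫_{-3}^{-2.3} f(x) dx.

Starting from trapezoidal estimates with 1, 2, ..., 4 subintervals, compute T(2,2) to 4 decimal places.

T(0,0) (trapezoid, 1 panel, h=0.7000): 0.090765
T(1,0) (trapezoid, 2 panels, h=0.3500): 0.110860
T(2,0) (trapezoid, 4 panels, h=0.1750): 0.115674
T(1,1) = 0.110860 + (0.110860 − 0.090765)/3 = 0.117558
T(2,1) = 0.115674 + (0.115674 − 0.110860)/3 = 0.117279
T(2,2) = 0.117279 + (0.117279 − 0.117558)/15 = 0.117260

0.1173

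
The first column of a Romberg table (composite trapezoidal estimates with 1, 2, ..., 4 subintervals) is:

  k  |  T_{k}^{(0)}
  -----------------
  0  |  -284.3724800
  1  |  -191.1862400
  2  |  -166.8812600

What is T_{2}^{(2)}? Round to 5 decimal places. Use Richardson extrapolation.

-158.68996

T_{1}^{(1)} = -191.1862400 + (-191.1862400 − (-284.3724800))/3 = -160.1241600
T_{2}^{(1)} = (4·(-166.8812600) − (-191.1862400)) / 3 = -158.7796000
T_{2}^{(2)} = -158.7796000 + (-158.7796000 − (-160.1241600))/15 = -158.6899627
(Column j=1 coincides with Simpson's rule on the same nodes.)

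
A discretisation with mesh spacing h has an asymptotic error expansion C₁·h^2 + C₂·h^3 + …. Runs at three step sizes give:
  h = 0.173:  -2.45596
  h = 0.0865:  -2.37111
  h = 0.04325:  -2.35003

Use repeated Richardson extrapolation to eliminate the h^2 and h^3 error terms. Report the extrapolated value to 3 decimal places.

First eliminate the h^2 term (factor 2^2 = 4):
  B₁ = (4·(-2.37111) − (-2.45596))/3 = -2.34283
  B₂ = (4·(-2.35003) − (-2.37111))/3 = -2.34300
Then eliminate the h^3 term (factor 2^3 = 8):
  (8·(-2.34300) − (-2.34283))/7 = -2.34302

-2.343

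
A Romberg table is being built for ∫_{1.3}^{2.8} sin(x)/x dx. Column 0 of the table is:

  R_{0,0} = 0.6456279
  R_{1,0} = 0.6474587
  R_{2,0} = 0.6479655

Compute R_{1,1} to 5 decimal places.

0.64807

Richardson extrapolation on the trapezoidal column (denominator 4−1=3):
R_{1,1} = 0.6474587 + (0.6474587 − 0.6456279)/3 = 0.6480690
(Column j=1 coincides with Simpson's rule on the same nodes.)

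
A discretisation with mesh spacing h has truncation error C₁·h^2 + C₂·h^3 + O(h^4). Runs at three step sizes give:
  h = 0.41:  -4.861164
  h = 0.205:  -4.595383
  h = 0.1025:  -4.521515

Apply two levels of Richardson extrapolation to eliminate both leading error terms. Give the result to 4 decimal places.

First eliminate the h^2 term (factor 2^2 = 4):
  B₁ = (4·(-4.595383) − (-4.861164))/3 = -4.506789
  B₂ = (4·(-4.521515) − (-4.595383))/3 = -4.496892
Then eliminate the h^3 term (factor 2^3 = 8):
  (8·(-4.496892) − (-4.506789))/7 = -4.495478

-4.4955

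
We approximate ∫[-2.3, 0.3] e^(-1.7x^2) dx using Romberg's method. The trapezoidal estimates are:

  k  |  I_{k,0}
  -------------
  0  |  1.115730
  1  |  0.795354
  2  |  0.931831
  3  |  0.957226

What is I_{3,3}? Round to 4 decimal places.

I_{1,1} = 0.795354 + (0.795354 − 1.115730)/3 = 0.688562
I_{2,1} = 0.931831 + (0.931831 − 0.795354)/3 = 0.977323
I_{3,1} = 0.957226 + (0.957226 − 0.931831)/3 = 0.965691
I_{2,2} = (16·0.977323 − 0.688562) / 15 = 0.996574
I_{3,2} = 0.965691 + (0.965691 − 0.977323)/15 = 0.964916
I_{3,3} = 0.964916 + (0.964916 − 0.996574)/63 = 0.964413
(Column j=1 coincides with Simpson's rule on the same nodes.)

0.9644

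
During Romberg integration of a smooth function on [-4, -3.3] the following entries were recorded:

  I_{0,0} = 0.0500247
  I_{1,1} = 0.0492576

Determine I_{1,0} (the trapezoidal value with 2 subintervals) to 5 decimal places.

From I_{1,1} = (4·I_{1,0} − I_{0,0})/3, solve for I_{1,0}:
4·I_{1,0} = 3·0.0492576 + 0.0500247 = 0.1977975
I_{1,0} = 0.0494494

0.04945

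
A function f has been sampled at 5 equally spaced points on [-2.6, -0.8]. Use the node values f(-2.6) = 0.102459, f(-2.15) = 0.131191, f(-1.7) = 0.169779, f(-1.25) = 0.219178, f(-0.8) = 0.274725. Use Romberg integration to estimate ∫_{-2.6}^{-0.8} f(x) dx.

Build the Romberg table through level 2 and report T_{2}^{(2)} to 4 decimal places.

T_{0}^{(0)} (trapezoid, 1 panel, h=1.8000): 0.339466
T_{1}^{(0)} (trapezoid, 2 panels, h=0.9000): 0.322534
T_{2}^{(0)} (trapezoid, 4 panels, h=0.4500): 0.318933
T_{1}^{(1)} = 0.322534 + (0.322534 − 0.339466)/3 = 0.316890
T_{2}^{(1)} = 0.318933 + (0.318933 − 0.322534)/3 = 0.317733
T_{2}^{(2)} = 0.317733 + (0.317733 − 0.316890)/15 = 0.317789

0.3178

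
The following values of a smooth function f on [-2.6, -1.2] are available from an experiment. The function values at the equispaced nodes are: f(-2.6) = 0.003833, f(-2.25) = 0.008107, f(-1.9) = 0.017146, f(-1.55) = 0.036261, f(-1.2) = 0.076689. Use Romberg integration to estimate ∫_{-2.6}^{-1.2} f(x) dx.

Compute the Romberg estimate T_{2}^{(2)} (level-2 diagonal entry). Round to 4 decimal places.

T_{0}^{(0)} (trapezoid, 1 panel, h=1.4000): 0.056365
T_{1}^{(0)} (trapezoid, 2 panels, h=0.7000): 0.040185
T_{2}^{(0)} (trapezoid, 4 panels, h=0.3500): 0.035621
T_{1}^{(1)} = 0.040185 + (0.040185 − 0.056365)/3 = 0.034792
T_{2}^{(1)} = 0.035621 + (0.035621 − 0.040185)/3 = 0.034100
T_{2}^{(2)} = 0.034100 + (0.034100 − 0.034792)/15 = 0.034054

0.0341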